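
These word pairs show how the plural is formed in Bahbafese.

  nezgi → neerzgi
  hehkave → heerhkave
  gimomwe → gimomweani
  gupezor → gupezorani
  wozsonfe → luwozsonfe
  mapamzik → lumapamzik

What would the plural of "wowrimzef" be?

hehkave and gimomwe both end in -e yet inflect differently (heerhkave, gimomweani), so the final letter is not what conditions the rule; the first letter is.
"wowrimzef" begins with w-. The one such stem in the data (wozsonfe → luwozsonfe) adds the prefix lu-, so the same rule applies.
The other patterns: stems beginning with h- or n- insert -er- after the first vowel; stems beginning with g- add -ani.
So wowrimzef → luwowrimzef.

luwowrimzef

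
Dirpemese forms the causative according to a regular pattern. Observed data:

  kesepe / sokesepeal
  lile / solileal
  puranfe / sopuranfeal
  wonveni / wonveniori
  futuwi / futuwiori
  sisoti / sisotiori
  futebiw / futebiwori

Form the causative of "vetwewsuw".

vetwewsuwori

kesepe and wonveni both have 3 vowels yet inflect differently (sokesepeal, wonveniori), so the number of vowels is not what conditions the rule; the final letter is.
"vetwewsuw" ends in -w. The one such stem in the data (futebiw → futebiwori) adds -ori, so the same rule applies.
The other pattern: stems ending in -e add so- … -al around the stem.
So vetwewsuw → vetwewsuwori.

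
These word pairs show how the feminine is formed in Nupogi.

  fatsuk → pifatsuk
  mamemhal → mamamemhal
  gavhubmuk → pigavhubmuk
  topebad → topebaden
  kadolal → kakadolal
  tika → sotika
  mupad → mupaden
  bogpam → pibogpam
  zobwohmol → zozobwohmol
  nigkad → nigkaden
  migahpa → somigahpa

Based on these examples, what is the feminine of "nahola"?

sonahola

nigkad and mamemhal both have last vowel 'a' yet inflect differently (nigkaden, mamamemhal), so the last vowel is not what conditions the rule; the final letter is.
"nahola" ends in -a. The stems ending in -a (tika → sotika, migahpa → somigahpa) add the prefix so-.
The other patterns: stems ending in -d add -en; stems ending in -l repeat the first consonant+vowel as a prefix; stems ending in -k or -m add the prefix pi-.
So nahola → sonahola.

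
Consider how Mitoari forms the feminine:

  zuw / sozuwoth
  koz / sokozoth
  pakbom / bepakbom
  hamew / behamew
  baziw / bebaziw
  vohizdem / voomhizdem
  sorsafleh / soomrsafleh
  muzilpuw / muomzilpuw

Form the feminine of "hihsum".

behihsum

zuw and hamew both end in -w yet inflect differently (sozuwoth, behamew), so the final letter is not what conditions the rule; the number of vowels is.
"hihsum" has 2 vowels. The stems with 2 vowels (pakbom → bepakbom, hamew → behamew, baziw → bebaziw) add the prefix be-.
The other patterns: stems with 1 vowel add so- … -oth around the stem; stems with 3 vowels insert -om- after the first vowel.
So hihsum → behihsum.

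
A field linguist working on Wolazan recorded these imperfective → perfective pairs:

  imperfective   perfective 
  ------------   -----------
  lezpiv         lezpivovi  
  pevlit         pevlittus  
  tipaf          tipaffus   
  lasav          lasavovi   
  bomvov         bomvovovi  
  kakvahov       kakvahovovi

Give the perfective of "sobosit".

"sobosit" ends in -t. The one such stem in the data (pevlit → pevlittus) doubles the final consonant and adds -us (as does tipaf), so the same rule applies.
The other pattern: stems ending in -v add -ovi.
So sobosit → sobosittus.

sobosittus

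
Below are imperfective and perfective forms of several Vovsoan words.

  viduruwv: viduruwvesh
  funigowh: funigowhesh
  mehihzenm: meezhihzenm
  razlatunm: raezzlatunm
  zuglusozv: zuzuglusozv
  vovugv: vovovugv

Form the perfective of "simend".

viduruwv and zuglusozv both end in -v yet inflect differently (viduruwvesh, zuzuglusozv), so the final letter is not what conditions the rule; the second-to-last letter is.
"simend" has second-to-last letter 'n'. The stems whose second-to-last letter is 'n' (mehihzenm → meezhihzenm, razlatunm → raezzlatunm) insert -ez- after the first vowel.
So simend → siezmend.

siezmend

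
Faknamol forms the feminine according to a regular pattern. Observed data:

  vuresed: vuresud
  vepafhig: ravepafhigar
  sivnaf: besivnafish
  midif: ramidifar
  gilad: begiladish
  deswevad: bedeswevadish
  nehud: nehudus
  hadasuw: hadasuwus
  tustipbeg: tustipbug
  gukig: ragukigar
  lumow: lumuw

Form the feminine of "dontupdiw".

gilad and nehud both end in -d yet inflect differently (begiladish, nehudus), so the final letter is not what conditions the rule; the last vowel is.
"dontupdiw" has last vowel 'i'. The stems whose last vowel is 'i' (midif → ramidifar, vepafhig → ravepafhigar, gukig → ragukigar) add ra- … -ar around the stem.
The other patterns: stems whose last vowel is 'a' add be- … -ish around the stem; stems whose last vowel is 'u' add -us; stems whose last vowel is 'e' or 'o' change the last vowel to 'u'.
So dontupdiw → radontupdiwar.

radontupdiwar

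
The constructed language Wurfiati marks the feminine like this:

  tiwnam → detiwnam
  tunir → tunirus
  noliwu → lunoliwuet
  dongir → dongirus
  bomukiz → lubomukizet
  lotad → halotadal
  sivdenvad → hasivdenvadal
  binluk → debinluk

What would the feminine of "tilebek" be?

"tilebek" ends in -k. The one such stem in the data (binluk → debinluk) adds the prefix de-, so the same rule applies.
The other patterns: stems ending in -d add ha- … -al around the stem; stems ending in -r add -us; stems ending in -u or -z add lu- … -et around the stem.
So tilebek → detilebek.

detilebek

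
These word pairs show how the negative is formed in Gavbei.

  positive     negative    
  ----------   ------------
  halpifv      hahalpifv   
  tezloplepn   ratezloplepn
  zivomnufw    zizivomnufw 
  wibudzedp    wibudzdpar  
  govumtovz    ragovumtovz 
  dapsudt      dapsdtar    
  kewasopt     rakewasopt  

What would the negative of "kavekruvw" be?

rakavekruvw

"kavekruvw" has second-to-last letter 'v'. The one such stem in the data (govumtovz → ragovumtovz) adds the prefix ra-, so the same rule applies.
The other patterns: stems whose second-to-last letter is 'f' repeat the first consonant+vowel as a prefix; stems whose second-to-last letter is 'd' delete the last vowel and add -ar.
So kavekruvw → rakavekruvw.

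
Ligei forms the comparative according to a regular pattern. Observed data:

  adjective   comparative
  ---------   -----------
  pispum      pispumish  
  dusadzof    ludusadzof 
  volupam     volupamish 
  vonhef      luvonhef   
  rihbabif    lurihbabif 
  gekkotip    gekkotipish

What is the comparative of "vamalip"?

vamalipish

rihbabif and gekkotip both have last vowel 'i' yet inflect differently (lurihbabif, gekkotipish), so the last vowel is not what conditions the rule; the final letter is.
"vamalip" ends in -p. The one such stem in the data (gekkotip → gekkotipish) adds -ish, so the same rule applies.
So vamalip → vamalipish.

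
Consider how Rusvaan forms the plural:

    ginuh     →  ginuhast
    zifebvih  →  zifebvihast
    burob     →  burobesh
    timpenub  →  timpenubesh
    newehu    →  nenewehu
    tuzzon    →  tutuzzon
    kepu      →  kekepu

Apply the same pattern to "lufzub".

lufzubesh

ginuh and timpenub both have last vowel 'u' yet inflect differently (ginuhast, timpenubesh), so the last vowel is not what conditions the rule; the final letter is.
"lufzub" ends in -b. The stems ending in -b (burob → burobesh, timpenub → timpenubesh) add -esh.
The other patterns: stems ending in -h add -ast; stems ending in -n or -u repeat the first consonant+vowel as a prefix.
So lufzub → lufzubesh.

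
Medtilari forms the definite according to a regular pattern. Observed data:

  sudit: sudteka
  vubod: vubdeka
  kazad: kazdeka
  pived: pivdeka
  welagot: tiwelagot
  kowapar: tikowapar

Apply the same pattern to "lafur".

lafreka

"lafur" has 2 vowels. The stems with 2 vowels (sudit → sudteka, vubod → vubdeka, kazad → kazdeka) delete the last vowel and add -eka.
The other pattern: stems with 3 vowels add the prefix ti-.
So lafur → lafreka.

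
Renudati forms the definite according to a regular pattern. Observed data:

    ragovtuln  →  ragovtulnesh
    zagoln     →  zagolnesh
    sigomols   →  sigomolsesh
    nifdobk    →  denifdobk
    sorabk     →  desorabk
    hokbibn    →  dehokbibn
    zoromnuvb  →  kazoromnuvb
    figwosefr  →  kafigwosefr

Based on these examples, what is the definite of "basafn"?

"basafn" has second-to-last letter 'f'. The one such stem in the data (figwosefr → kafigwosefr) adds the prefix ka-, so the same rule applies.
The other patterns: stems whose second-to-last letter is 'l' add -esh; stems whose second-to-last letter is 'b' add the prefix de-.
So basafn → kabasafn.

kabasafn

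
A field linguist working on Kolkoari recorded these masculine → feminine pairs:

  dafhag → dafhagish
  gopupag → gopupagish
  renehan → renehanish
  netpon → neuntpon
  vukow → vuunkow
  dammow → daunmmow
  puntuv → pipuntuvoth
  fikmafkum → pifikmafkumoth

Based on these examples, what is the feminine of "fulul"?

renehan and netpon both end in -n yet inflect differently (renehanish, neuntpon), so the final letter is not what conditions the rule; the last vowel is.
"fulul" has last vowel 'u'. The stems whose last vowel is 'u' (puntuv → pipuntuvoth, fikmafkum → pifikmafkumoth) add pi- … -oth around the stem.
The other patterns: stems whose last vowel is 'a' add -ish; stems whose last vowel is 'o' insert -un- after the first vowel.
So fulul → pifululoth.

pifululoth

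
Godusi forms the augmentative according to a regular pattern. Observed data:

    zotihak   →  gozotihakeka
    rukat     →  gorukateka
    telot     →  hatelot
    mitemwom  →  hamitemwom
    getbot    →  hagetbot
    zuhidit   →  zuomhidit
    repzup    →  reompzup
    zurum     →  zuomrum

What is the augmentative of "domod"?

rukat and telot both end in -t yet inflect differently (gorukateka, hatelot), so the final letter is not what conditions the rule; the last vowel is.
"domod" has last vowel 'o'. The stems whose last vowel is 'o' (telot → hatelot, mitemwom → hamitemwom, getbot → hagetbot) add the prefix ha-.
The other patterns: stems whose last vowel is 'a' add go- … -eka around the stem; stems whose last vowel is 'i' or 'u' insert -om- after the first vowel.
So domod → hadomod.

hadomod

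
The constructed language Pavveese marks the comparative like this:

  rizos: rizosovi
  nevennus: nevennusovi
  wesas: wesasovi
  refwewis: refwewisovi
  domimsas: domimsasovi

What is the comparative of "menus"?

Every pair shown (rizos → rizosovi, nevennus → nevennusovi, wesas → wesasovi, …) follows the same rule: add -ovi.
So menus → menusovi.

menusovi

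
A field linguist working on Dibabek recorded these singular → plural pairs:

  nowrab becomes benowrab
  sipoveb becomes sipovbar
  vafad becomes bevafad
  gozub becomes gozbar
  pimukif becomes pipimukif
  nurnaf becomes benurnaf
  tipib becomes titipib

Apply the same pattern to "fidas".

pimukif and nurnaf both end in -f yet inflect differently (pipimukif, benurnaf), so the final letter is not what conditions the rule; the last vowel is.
"fidas" has last vowel 'a'. The stems whose last vowel is 'a' (nurnaf → benurnaf, nowrab → benowrab, vafad → bevafad) add the prefix be-.
So fidas → befidas.

befidas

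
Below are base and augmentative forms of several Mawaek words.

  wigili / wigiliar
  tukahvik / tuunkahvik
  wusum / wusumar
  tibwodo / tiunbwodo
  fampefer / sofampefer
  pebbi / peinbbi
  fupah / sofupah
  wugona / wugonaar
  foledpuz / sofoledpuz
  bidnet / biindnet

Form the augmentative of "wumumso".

wigili and pebbi both end in -i yet inflect differently (wigiliar, peinbbi), so the final letter is not what conditions the rule; the first letter is.
"wumumso" begins with w-. The stems beginning with w- (wugona → wugonaar, wigili → wigiliar, wusum → wusumar) add -ar.
So wumumso → wumumsoar.

wumumsoar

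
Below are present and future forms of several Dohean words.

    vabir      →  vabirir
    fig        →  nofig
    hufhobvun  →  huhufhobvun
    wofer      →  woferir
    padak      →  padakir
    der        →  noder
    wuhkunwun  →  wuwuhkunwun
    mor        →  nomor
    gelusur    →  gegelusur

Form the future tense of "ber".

nober

mor and vabir both end in -r yet inflect differently (nomor, vabirir), so the final letter is not what conditions the rule; the number of vowels is.
"ber" has 1 vowel. The stems with 1 vowel (mor → nomor, fig → nofig, der → noder) add the prefix no-.
So ber → nober.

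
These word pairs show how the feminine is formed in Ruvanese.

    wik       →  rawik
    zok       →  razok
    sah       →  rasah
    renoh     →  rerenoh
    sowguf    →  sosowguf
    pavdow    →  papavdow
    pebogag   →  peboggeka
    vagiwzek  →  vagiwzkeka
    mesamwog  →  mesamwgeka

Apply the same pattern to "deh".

radeh

"deh" has 1 vowel. The stems with 1 vowel (wik → rawik, zok → razok, sah → rasah) add the prefix ra-.
The other patterns: stems with 2 vowels repeat the first consonant+vowel as a prefix; stems with 3 vowels delete the last vowel and add -eka.
So deh → radeh.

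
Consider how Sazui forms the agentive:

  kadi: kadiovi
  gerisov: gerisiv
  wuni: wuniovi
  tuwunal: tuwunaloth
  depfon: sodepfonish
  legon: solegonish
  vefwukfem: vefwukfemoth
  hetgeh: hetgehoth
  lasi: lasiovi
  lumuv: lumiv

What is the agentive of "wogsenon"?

depfon and gerisov both have last vowel 'o' yet inflect differently (sodepfonish, gerisiv), so the last vowel is not what conditions the rule; the final letter is.
"wogsenon" ends in -n. The stems ending in -n (depfon → sodepfonish, legon → solegonish) add so- … -ish around the stem.
The other patterns: stems ending in -v change the last vowel to 'i'; stems ending in -i add -ovi; stems ending in -h, -l or -m add -oth.
So wogsenon → sowogsenonish.

sowogsenonish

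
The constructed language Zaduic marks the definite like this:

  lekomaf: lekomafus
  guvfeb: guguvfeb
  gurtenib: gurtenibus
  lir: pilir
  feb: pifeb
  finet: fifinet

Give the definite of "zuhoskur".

"zuhoskur" has 3 vowels. The stems with 3 vowels (lekomaf → lekomafus, gurtenib → gurtenibus) add -us.
So zuhoskur → zuhoskurus.

zuhoskurus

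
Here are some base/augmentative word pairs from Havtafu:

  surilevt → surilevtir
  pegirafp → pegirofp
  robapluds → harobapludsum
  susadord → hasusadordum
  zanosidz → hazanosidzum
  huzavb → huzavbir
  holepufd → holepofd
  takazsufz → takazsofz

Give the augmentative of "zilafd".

zilofd

"zilafd" has second-to-last letter 'f'. The stems whose second-to-last letter is 'f' (pegirafp → pegirofp, holepufd → holepofd, takazsufz → takazsofz) change the last vowel to 'o'.
The other patterns: stems whose second-to-last letter is 'v' add -ir; stems whose second-to-last letter is 'd' or 'r' add ha- … -um around the stem.
So zilafd → zilofd.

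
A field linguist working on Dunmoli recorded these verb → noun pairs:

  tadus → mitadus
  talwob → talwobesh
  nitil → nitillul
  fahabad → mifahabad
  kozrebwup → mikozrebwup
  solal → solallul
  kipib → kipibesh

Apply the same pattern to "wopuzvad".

miwopuzvad

kipib and nitil both have last vowel 'i' yet inflect differently (kipibesh, nitillul), so the last vowel is not what conditions the rule; the final letter is.
"wopuzvad" ends in -d. The one such stem in the data (fahabad → mifahabad) adds the prefix mi-, so the same rule applies.
So wopuzvad → miwopuzvad.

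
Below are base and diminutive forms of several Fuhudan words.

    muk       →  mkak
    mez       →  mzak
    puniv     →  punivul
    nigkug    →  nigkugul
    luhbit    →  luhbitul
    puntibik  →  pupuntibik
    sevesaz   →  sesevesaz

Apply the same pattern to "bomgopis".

bobomgopis

"bomgopis" has 3 vowels. The stems with 3 vowels (puntibik → pupuntibik, sevesaz → sesevesaz) repeat the first consonant+vowel as a prefix.
So bomgopis → bobomgopis.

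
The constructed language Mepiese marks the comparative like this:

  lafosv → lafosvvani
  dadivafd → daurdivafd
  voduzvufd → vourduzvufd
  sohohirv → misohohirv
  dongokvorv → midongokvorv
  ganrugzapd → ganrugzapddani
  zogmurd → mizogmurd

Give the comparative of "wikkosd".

wikkosddani

"wikkosd" has second-to-last letter 's'. The one such stem in the data (lafosv → lafosvvani) doubles the final consonant and adds -ani (as does ganrugzapd), so the same rule applies.
The other patterns: stems whose second-to-last letter is 'f' insert -ur- after the first vowel; stems whose second-to-last letter is 'r' add the prefix mi-.
So wikkosd → wikkosddani.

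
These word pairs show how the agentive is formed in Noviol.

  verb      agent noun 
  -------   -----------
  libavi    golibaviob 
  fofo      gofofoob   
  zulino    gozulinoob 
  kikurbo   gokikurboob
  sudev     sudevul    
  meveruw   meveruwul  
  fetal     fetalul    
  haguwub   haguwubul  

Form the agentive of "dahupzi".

fofo and fetal both begin with f- yet inflect differently (gofofoob, fetalul), so the first letter is not what conditions the rule; whether the stem ends in a vowel or a consonant is.
"dahupzi" ends in a vowel. The stems ending in a vowel (libavi → golibaviob, fofo → gofofoob, zulino → gozulinoob) add go- … -ob around the stem.
The other pattern: stems ending in a consonant add -ul.
So dahupzi → godahupziob.

godahupziob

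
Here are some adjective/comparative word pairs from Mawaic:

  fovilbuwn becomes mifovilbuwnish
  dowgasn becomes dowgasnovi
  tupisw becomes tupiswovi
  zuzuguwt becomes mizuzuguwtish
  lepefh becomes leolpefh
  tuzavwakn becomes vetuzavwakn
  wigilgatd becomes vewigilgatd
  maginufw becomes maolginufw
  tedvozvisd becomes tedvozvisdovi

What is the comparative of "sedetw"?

fovilbuwn and dowgasn both end in -n yet inflect differently (mifovilbuwnish, dowgasnovi), so the final letter is not what conditions the rule; the second-to-last letter is.
"sedetw" has second-to-last letter 't'. The one such stem in the data (wigilgatd → vewigilgatd) adds the prefix ve-, so the same rule applies.
The other patterns: stems whose second-to-last letter is 'w' add mi- … -ish around the stem; stems whose second-to-last letter is 'f' insert -ol- after the first vowel; stems whose second-to-last letter is 's' add -ovi.
So sedetw → vesedetw.

vesedetw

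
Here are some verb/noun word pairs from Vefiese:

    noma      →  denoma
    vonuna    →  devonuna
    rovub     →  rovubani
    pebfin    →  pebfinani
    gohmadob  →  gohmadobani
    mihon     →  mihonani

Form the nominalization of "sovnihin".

noma and rovub both have 2 vowels yet inflect differently (denoma, rovubani), so the number of vowels is not what conditions the rule; the final letter is.
"sovnihin" ends in -n. The stems ending in -n (pebfin → pebfinani, mihon → mihonani) add -ani.
So sovnihin → sovnihinani.

sovnihinani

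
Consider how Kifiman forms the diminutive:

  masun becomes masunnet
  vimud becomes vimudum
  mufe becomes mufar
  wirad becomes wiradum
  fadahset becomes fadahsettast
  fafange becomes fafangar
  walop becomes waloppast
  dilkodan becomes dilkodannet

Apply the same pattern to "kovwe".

kovwar

vimud and masun both have last vowel 'u' yet inflect differently (vimudum, masunnet), so the last vowel is not what conditions the rule; the final letter is.
"kovwe" ends in -e. The stems ending in -e (fafange → fafangar, mufe → mufar) drop the final letter and add -ar.
The other patterns: stems ending in -d add -um; stems ending in -n double the final consonant and add -et; stems ending in -p or -t double the final consonant and add -ast.
So kovwe → kovwar.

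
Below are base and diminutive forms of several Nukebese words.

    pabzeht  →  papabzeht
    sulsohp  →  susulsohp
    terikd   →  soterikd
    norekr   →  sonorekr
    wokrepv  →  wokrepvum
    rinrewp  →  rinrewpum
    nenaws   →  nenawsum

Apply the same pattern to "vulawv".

sulsohp and rinrewp both end in -p yet inflect differently (susulsohp, rinrewpum), so the final letter is not what conditions the rule; the second-to-last letter is.
"vulawv" has second-to-last letter 'w'. The stems whose second-to-last letter is 'w' (rinrewp → rinrewpum, nenaws → nenawsum) add -um.
So vulawv → vulawvum.

vulawvum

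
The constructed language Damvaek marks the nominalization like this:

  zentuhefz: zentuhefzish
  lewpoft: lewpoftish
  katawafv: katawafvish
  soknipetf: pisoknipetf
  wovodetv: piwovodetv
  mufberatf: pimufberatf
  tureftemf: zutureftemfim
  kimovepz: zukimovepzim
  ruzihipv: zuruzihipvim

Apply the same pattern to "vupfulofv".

katawafv and wovodetv both end in -v yet inflect differently (katawafvish, piwovodetv), so the final letter is not what conditions the rule; the second-to-last letter is.
"vupfulofv" has second-to-last letter 'f'. The stems whose second-to-last letter is 'f' (zentuhefz → zentuhefzish, lewpoft → lewpoftish, katawafv → katawafvish) add -ish.
The other patterns: stems whose second-to-last letter is 't' add the prefix pi-; stems whose second-to-last letter is 'm' or 'p' add zu- … -im around the stem.
So vupfulofv → vupfulofvish.

vupfulofvish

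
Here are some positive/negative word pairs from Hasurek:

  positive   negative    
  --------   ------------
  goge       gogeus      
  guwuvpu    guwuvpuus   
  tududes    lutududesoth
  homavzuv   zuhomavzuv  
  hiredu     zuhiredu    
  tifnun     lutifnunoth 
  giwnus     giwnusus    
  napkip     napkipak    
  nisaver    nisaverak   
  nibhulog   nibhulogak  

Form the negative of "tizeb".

lutizeboth

hiredu and guwuvpu both end in -u yet inflect differently (zuhiredu, guwuvpuus), so the final letter is not what conditions the rule; the first letter is.
"tizeb" begins with t-. The stems beginning with t- (tifnun → lutifnunoth, tududes → lutududesoth) add lu- … -oth around the stem.
The other patterns: stems beginning with n- add -ak; stems beginning with h- add the prefix zu-; stems beginning with g- add -us.
So tizeb → lutizeboth.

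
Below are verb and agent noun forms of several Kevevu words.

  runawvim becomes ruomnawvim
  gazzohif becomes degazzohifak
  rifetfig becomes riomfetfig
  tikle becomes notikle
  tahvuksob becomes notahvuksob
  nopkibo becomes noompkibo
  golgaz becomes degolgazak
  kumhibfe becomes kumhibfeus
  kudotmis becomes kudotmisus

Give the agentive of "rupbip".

tikle and kumhibfe both end in -e yet inflect differently (notikle, kumhibfeus), so the final letter is not what conditions the rule; the first letter is.
"rupbip" begins with r-. The stems beginning with r- (rifetfig → riomfetfig, runawvim → ruomnawvim) insert -om- after the first vowel.
The other patterns: stems beginning with g- add de- … -ak around the stem; stems beginning with t- add the prefix no-; stems beginning with k- add -us.
So rupbip → ruompbip.

ruompbip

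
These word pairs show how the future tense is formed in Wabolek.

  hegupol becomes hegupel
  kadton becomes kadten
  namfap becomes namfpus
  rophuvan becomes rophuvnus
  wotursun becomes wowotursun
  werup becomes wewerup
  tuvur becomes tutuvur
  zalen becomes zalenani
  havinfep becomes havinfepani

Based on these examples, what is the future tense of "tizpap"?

kadton and rophuvan both end in -n yet inflect differently (kadten, rophuvnus), so the final letter is not what conditions the rule; the last vowel is.
"tizpap" has last vowel 'a'. The stems whose last vowel is 'a' (namfap → namfpus, rophuvan → rophuvnus) delete the last vowel and add -us.
The other patterns: stems whose last vowel is 'o' change the last vowel to 'e'; stems whose last vowel is 'u' repeat the first consonant+vowel as a prefix; stems whose last vowel is 'e' add -ani.
So tizpap → tizppus.

tizppus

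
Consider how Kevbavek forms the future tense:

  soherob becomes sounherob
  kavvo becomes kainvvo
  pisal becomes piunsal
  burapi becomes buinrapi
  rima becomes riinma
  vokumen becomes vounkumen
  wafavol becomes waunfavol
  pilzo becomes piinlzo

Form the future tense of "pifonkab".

"pifonkab" ends in a consonant. The stems ending in a consonant (pisal → piunsal, wafavol → waunfavol, soherob → sounherob) insert -un- after the first vowel.
So pifonkab → piunfonkab.

piunfonkab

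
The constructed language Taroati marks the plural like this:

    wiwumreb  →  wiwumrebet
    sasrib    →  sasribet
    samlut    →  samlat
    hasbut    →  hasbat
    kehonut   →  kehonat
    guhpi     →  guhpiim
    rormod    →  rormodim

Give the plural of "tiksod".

sasrib and guhpi both have last vowel 'i' yet inflect differently (sasribet, guhpiim), so the last vowel is not what conditions the rule; the final letter is.
"tiksod" ends in -d. The one such stem in the data (rormod → rormodim) adds -im, so the same rule applies.
So tiksod → tiksodim.

tiksodim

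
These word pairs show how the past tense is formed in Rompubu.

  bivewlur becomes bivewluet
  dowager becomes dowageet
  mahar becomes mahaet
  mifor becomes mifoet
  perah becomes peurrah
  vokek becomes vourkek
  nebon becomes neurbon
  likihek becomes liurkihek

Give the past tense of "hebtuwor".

mahar and perah both have last vowel 'a' yet inflect differently (mahaet, peurrah), so the last vowel is not what conditions the rule; the final letter is.
"hebtuwor" ends in -r. The stems ending in -r (bivewlur → bivewluet, dowager → dowageet, mahar → mahaet) drop the final letter and add -et.
The other pattern: stems ending in -h, -k or -n insert -ur- after the first vowel.
So hebtuwor → hebtuwoet.

hebtuwoet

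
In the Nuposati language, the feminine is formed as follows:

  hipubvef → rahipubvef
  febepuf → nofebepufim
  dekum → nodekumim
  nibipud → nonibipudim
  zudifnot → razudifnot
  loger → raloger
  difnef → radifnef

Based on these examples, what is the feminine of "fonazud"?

febepuf and difnef both end in -f yet inflect differently (nofebepufim, radifnef), so the final letter is not what conditions the rule; the last vowel is.
"fonazud" has last vowel 'u'. The stems whose last vowel is 'u' (dekum → nodekumim, nibipud → nonibipudim, febepuf → nofebepufim) add no- … -im around the stem.
The other pattern: stems whose last vowel is 'e' or 'o' add the prefix ra-.
So fonazud → nofonazudim.

nofonazudim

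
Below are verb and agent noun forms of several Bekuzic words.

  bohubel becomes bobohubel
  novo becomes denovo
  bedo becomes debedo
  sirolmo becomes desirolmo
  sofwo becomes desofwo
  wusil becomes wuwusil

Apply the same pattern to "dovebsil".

bedo and bohubel both begin with b- yet inflect differently (debedo, bobohubel), so the first letter is not what conditions the rule; the final letter is.
"dovebsil" ends in -l. The stems ending in -l (wusil → wuwusil, bohubel → bobohubel) repeat the first consonant+vowel as a prefix.
The other pattern: stems ending in -o add the prefix de-.
So dovebsil → dodovebsil.

dodovebsil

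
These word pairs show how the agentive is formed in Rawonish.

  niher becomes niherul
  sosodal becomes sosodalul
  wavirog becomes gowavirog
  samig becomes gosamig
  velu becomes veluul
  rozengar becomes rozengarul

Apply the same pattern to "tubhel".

tubhelul

"tubhel" ends in -l. The one such stem in the data (sosodal → sosodalul) adds -ul, so the same rule applies.
The other pattern: stems ending in -g add the prefix go-.
So tubhel → tubhelul.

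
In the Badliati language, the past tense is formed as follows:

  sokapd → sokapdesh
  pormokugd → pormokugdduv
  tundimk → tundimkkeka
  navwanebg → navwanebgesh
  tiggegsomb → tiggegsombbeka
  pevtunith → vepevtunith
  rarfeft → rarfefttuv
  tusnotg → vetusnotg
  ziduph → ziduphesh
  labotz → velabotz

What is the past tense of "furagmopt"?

furagmoptesh

"furagmopt" has second-to-last letter 'p'. The stems whose second-to-last letter is 'p' (ziduph → ziduphesh, sokapd → sokapdesh) add -esh.
So furagmopt → furagmoptesh.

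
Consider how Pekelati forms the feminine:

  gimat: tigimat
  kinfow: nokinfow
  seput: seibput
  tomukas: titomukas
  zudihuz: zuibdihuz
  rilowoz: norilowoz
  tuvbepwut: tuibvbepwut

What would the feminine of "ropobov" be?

"ropobov" has last vowel 'o'. The stems whose last vowel is 'o' (kinfow → nokinfow, rilowoz → norilowoz) add the prefix no-.
The other patterns: stems whose last vowel is 'a' add the prefix ti-; stems whose last vowel is 'u' insert -ib- after the first vowel.
So ropobov → noropobov.

noropobov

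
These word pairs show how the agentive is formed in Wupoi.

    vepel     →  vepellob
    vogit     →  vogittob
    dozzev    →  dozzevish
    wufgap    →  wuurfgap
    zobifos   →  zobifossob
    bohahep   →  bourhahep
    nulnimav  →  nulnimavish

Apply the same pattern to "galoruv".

galoruvish

"galoruv" ends in -v. The stems ending in -v (nulnimav → nulnimavish, dozzev → dozzevish) add -ish.
The other patterns: stems ending in -p insert -ur- after the first vowel; stems ending in -l, -s or -t double the final consonant and add -ob.
So galoruv → galoruvish.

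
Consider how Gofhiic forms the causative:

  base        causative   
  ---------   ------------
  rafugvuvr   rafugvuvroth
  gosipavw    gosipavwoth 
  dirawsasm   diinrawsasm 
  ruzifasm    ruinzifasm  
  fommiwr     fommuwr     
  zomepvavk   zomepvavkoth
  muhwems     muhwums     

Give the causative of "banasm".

rafugvuvr and fommiwr both end in -r yet inflect differently (rafugvuvroth, fommuwr), so the final letter is not what conditions the rule; the second-to-last letter is.
"banasm" has second-to-last letter 's'. The stems whose second-to-last letter is 's' (ruzifasm → ruinzifasm, dirawsasm → diinrawsasm) insert -in- after the first vowel.
So banasm → bainnasm.

bainnasm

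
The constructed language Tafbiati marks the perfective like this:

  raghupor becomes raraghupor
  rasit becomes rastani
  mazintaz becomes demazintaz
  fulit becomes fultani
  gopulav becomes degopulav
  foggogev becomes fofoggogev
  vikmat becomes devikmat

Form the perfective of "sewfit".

foggogev and gopulav both end in -v yet inflect differently (fofoggogev, degopulav), so the final letter is not what conditions the rule; the last vowel is.
"sewfit" has last vowel 'i'. The stems whose last vowel is 'i' (fulit → fultani, rasit → rastani) delete the last vowel and add -ani.
The other patterns: stems whose last vowel is 'e' or 'o' repeat the first consonant+vowel as a prefix; stems whose last vowel is 'a' add the prefix de-.
So sewfit → sewftani.

sewftani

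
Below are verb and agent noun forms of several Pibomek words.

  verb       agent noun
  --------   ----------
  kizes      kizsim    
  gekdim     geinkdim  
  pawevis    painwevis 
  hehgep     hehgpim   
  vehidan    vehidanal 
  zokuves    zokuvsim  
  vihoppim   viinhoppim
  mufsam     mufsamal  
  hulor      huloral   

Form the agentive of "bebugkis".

beinbugkis

kizes and pawevis both end in -s yet inflect differently (kizsim, painwevis), so the final letter is not what conditions the rule; the last vowel is.
"bebugkis" has last vowel 'i'. The stems whose last vowel is 'i' (pawevis → painwevis, vihoppim → viinhoppim, gekdim → geinkdim) insert -in- after the first vowel.
The other patterns: stems whose last vowel is 'e' delete the last vowel and add -im; stems whose last vowel is 'a' or 'o' add -al.
So bebugkis → beinbugkis.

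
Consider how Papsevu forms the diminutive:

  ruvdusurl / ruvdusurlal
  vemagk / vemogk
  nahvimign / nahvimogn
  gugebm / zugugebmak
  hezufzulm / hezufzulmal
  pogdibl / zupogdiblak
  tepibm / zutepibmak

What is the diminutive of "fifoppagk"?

fifoppogk

"fifoppagk" has second-to-last letter 'g'. The stems whose second-to-last letter is 'g' (vemagk → vemogk, nahvimign → nahvimogn) change the last vowel to 'o'.
The other patterns: stems whose second-to-last letter is 'b' add zu- … -ak around the stem; stems whose second-to-last letter is 'l' or 'r' add -al.
So fifoppagk → fifoppogk.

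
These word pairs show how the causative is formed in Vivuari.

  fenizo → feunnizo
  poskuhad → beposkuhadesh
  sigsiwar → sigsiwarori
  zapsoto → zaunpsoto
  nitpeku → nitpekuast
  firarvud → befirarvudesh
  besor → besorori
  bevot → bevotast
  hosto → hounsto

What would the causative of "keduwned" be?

bekeduwnedesh

fenizo and besor both have last vowel 'o' yet inflect differently (feunnizo, besorori), so the last vowel is not what conditions the rule; the final letter is.
"keduwned" ends in -d. The stems ending in -d (poskuhad → beposkuhadesh, firarvud → befirarvudesh) add be- … -esh around the stem.
The other patterns: stems ending in -o insert -un- after the first vowel; stems ending in -r add -ori; stems ending in -t or -u add -ast.
So keduwned → bekeduwnedesh.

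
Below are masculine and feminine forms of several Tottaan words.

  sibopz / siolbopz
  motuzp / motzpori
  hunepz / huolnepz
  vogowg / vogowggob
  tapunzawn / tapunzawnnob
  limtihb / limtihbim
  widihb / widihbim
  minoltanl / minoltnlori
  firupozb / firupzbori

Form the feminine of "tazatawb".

limtihb and firupozb both end in -b yet inflect differently (limtihbim, firupzbori), so the final letter is not what conditions the rule; the second-to-last letter is.
"tazatawb" has second-to-last letter 'w'. The stems whose second-to-last letter is 'w' (vogowg → vogowggob, tapunzawn → tapunzawnnob) double the final consonant and add -ob.
The other patterns: stems whose second-to-last letter is 'p' insert -ol- after the first vowel; stems whose second-to-last letter is 'h' add -im; stems whose second-to-last letter is 'n' or 'z' delete the last vowel and add -ori.
So tazatawb → tazatawbbob.

tazatawbbob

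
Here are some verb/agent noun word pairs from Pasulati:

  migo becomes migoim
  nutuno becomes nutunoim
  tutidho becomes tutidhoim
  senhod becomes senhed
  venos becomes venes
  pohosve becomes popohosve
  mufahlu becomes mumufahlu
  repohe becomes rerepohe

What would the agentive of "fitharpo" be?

"fitharpo" ends in -o. The stems ending in -o (migo → migoim, nutuno → nutunoim, tutidho → tutidhoim) add -im.
The other patterns: stems ending in -d or -s change the last vowel to 'e'; stems ending in -e or -u repeat the first consonant+vowel as a prefix.
So fitharpo → fitharpoim.

fitharpoim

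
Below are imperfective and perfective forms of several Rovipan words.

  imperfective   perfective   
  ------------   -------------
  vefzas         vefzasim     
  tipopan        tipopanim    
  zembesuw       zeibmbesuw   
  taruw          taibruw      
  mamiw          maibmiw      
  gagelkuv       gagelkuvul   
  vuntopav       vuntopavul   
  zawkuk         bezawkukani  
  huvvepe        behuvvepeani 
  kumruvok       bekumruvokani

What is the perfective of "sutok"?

zembesuw and gagelkuv both have last vowel 'u' yet inflect differently (zeibmbesuw, gagelkuvul), so the last vowel is not what conditions the rule; the final letter is.
"sutok" ends in -k. The stems ending in -k (zawkuk → bezawkukani, kumruvok → bekumruvokani) add be- … -ani around the stem.
So sutok → besutokani.

besutokani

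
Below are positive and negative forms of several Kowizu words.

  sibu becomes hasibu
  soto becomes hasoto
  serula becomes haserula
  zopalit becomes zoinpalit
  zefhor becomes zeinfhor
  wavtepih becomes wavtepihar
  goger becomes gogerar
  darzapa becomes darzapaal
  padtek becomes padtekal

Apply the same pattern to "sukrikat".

zefhor and goger both end in -r yet inflect differently (zeinfhor, gogerar), so the final letter is not what conditions the rule; the first letter is.
"sukrikat" begins with s-. The stems beginning with s- (sibu → hasibu, soto → hasoto, serula → haserula) add the prefix ha-.
The other patterns: stems beginning with z- insert -in- after the first vowel; stems beginning with g- or w- add -ar; stems beginning with d- or p- add -al.
So sukrikat → hasukrikat.

hasukrikat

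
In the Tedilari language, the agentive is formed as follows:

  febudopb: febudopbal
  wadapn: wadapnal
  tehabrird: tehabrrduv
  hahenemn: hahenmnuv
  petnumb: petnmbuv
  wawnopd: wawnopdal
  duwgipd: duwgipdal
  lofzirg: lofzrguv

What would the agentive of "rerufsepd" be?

wawnopd and tehabrird both end in -d yet inflect differently (wawnopdal, tehabrrduv), so the final letter is not what conditions the rule; the second-to-last letter is.
"rerufsepd" has second-to-last letter 'p'. The stems whose second-to-last letter is 'p' (febudopb → febudopbal, wawnopd → wawnopdal, wadapn → wadapnal) add -al.
The other pattern: stems whose second-to-last letter is 'm' or 'r' delete the last vowel and add -uv.
So rerufsepd → rerufsepdal.

rerufsepdal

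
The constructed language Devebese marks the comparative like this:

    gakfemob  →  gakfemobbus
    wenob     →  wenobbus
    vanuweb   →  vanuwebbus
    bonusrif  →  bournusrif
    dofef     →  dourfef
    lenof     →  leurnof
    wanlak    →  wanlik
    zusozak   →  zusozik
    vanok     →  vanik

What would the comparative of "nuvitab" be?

vanuweb and dofef both have last vowel 'e' yet inflect differently (vanuwebbus, dourfef), so the last vowel is not what conditions the rule; the final letter is.
"nuvitab" ends in -b. The stems ending in -b (gakfemob → gakfemobbus, wenob → wenobbus, vanuweb → vanuwebbus) double the final consonant and add -us.
So nuvitab → nuvitabbus.

nuvitabbus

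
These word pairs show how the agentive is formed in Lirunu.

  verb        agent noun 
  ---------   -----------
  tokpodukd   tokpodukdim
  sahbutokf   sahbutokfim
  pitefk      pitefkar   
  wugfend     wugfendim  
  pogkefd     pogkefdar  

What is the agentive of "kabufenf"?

pogkefd and tokpodukd both end in -d yet inflect differently (pogkefdar, tokpodukdim), so the final letter is not what conditions the rule; the second-to-last letter is.
"kabufenf" has second-to-last letter 'n'. The one such stem in the data (wugfend → wugfendim) adds -im, so the same rule applies.
So kabufenf → kabufenfim.

kabufenfim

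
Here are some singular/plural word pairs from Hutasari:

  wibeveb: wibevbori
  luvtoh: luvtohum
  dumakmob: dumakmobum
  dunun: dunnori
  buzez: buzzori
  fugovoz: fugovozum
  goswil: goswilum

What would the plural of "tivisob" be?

dumakmob and wibeveb both end in -b yet inflect differently (dumakmobum, wibevbori), so the final letter is not what conditions the rule; the last vowel is.
"tivisob" has last vowel 'o'. The stems whose last vowel is 'o' (fugovoz → fugovozum, dumakmob → dumakmobum, luvtoh → luvtohum) add -um.
So tivisob → tivisobum.

tivisobum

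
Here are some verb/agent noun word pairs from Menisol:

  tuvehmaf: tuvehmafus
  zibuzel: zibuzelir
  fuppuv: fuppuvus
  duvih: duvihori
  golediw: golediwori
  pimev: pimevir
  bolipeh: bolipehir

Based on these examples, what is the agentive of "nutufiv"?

fuppuv and pimev both end in -v yet inflect differently (fuppuvus, pimevir), so the final letter is not what conditions the rule; the last vowel is.
"nutufiv" has last vowel 'i'. The stems whose last vowel is 'i' (duvih → duvihori, golediw → golediwori) add -ori.
The other patterns: stems whose last vowel is 'a' or 'u' add -us; stems whose last vowel is 'e' add -ir.
So nutufiv → nutufivori.

nutufivori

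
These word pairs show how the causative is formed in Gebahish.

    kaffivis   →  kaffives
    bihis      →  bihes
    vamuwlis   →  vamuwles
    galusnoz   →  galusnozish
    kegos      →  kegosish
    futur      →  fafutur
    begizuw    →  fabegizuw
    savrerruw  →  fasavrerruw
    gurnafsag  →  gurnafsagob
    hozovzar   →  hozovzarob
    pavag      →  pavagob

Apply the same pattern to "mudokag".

kaffivis and kegos both end in -s yet inflect differently (kaffives, kegosish), so the final letter is not what conditions the rule; the last vowel is.
"mudokag" has last vowel 'a'. The stems whose last vowel is 'a' (gurnafsag → gurnafsagob, hozovzar → hozovzarob, pavag → pavagob) add -ob.
The other patterns: stems whose last vowel is 'i' change the last vowel to 'e'; stems whose last vowel is 'o' add -ish; stems whose last vowel is 'u' add the prefix fa-.
So mudokag → mudokagob.

mudokagob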